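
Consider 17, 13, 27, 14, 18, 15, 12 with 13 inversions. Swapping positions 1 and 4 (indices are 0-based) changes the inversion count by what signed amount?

+3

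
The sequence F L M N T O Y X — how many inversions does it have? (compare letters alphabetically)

2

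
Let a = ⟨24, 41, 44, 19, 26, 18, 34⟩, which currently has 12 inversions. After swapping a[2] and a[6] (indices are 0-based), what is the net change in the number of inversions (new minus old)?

-1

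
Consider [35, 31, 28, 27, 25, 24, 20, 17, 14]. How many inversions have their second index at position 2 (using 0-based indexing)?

2

The element at index 2 is 28.
Elements before it: 35, 31
Those larger than 28: 35, 31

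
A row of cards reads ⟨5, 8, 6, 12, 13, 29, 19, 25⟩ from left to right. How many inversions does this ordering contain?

Sweep left to right; for each value list the smaller values that follow it:
5 → none → 0
8 → 6 → 1
6 → none → 0
12 → none → 0
13 → none → 0
29 → 19, 25 → 2
19 → none → 0
25 → none → 0
Sum: 0 + 1 + 0 + 0 + 0 + 2 + 0 + 0 = 3

There are 3 inversions.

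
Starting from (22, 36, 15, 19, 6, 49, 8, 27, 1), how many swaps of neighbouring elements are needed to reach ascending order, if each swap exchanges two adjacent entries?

23 adjacent swaps

The minimum number of adjacent swaps to sort an array equals its inversion count, since every such swap removes exactly one inversion.
Count inversions — for each element, later elements that are smaller:
22: 15, 19, 6, 8, 1 → 5
36: 15, 19, 6, 8, 27, 1 → 6
15: 6, 8, 1 → 3
19: 6, 8, 1 → 3
6: 1 → 1
49: 8, 27, 1 → 3
8: 1 → 1
27: 1 → 1
1: none → 0
Total inversions: 5 + 6 + 3 + 3 + 1 + 3 + 1 + 1 + 0 = 23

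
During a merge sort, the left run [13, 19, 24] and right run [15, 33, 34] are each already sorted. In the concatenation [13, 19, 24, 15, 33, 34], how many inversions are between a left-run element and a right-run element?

Cross-inversions: 2

Count, for every r in R, how many entries of L exceed r:
r = 15: 19, 24 → 2
r = 33: none → 0
r = 34: none → 0
Cross-inversions: 2 + 0 + 0 = 2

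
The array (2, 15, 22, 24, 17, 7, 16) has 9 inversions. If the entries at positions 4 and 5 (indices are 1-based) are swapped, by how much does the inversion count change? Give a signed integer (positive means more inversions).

-1

Positions 4 and 5 hold 24 and 17; after swapping, the array is [2, 15, 22, 17, 24, 7, 16].
For each element, count later entries that are smaller:
2 → none → 0
15 → 7 → 1
22 → 17, 7, 16 → 3
17 → 7, 16 → 2
24 → 7, 16 → 2
7 → none → 0
16 → none → 0
Sum: 0 + 1 + 3 + 2 + 2 + 0 + 0 = 8
Change: 8 − 9 = -1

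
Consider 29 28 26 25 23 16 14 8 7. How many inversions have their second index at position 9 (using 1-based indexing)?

The element at index 9 is 7.
Elements before it: 29, 28, 26, 25, 23, 16, 14, 8
Those larger than 7: 29, 28, 26, 25, 23, 16, 14, 8

8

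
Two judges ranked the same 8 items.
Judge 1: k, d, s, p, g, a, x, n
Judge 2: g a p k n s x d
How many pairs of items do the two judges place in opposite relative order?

Assign each item its position (1..8) in the first ordering, then rewrite the second ordering as that position sequence:
positions: k→1, d→2, s→3, p→4, g→5, a→6, x→7, n→8
second ordering as positions: [5, 6, 4, 1, 8, 3, 7, 2]
Discordant pairs = inversions in this position sequence.
5: 4, 1, 3, 2 → 4
6: 4, 1, 3, 2 → 4
4: 1, 3, 2 → 3
1: 0
8: 3, 7, 2 → 3
3: 2 → 1
7: 2 → 1
2: 0
Total: 4 + 4 + 3 + 0 + 3 + 1 + 1 + 0 = 16

16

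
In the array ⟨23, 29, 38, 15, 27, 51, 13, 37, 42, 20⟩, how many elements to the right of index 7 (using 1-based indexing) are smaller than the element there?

The element at index 7 is 13.
Elements after it: 37, 42, 20
None of them are smaller than 13.

0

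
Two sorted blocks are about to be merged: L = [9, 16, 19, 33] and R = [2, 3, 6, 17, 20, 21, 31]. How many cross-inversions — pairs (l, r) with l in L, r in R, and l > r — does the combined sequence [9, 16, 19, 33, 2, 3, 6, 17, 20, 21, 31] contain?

Take each right-half value and tally the left-half values above it:
r = 2: 9, 16, 19, 33 → 4
r = 3: 9, 16, 19, 33 → 4
r = 6: 9, 16, 19, 33 → 4
r = 17: 19, 33 → 2
r = 20: 33 → 1
r = 21: 33 → 1
r = 31: 33 → 1
Cross-inversions: 4 + 4 + 4 + 2 + 1 + 1 + 1 = 17

17 cross-inversions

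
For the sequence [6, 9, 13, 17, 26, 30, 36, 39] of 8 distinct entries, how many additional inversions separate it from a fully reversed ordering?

28 inversions short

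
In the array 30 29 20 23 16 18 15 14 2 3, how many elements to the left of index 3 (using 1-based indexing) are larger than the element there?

2

The element at index 3 is 20.
Elements before it: 30, 29
Those larger than 20: 30, 29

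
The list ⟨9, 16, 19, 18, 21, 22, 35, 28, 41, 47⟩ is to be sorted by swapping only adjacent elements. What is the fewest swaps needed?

2

The minimum number of adjacent swaps to sort an array equals its inversion count, since every such swap removes exactly one inversion.
Count inversions — for each element, later elements that are smaller:
9: none → 0
16: none → 0
19: 18 → 1
18: none → 0
21: none → 0
22: none → 0
35: 28 → 1
28: none → 0
41: none → 0
47: none → 0
Total inversions: 0 + 0 + 1 + 0 + 0 + 0 + 1 + 0 + 0 + 0 = 2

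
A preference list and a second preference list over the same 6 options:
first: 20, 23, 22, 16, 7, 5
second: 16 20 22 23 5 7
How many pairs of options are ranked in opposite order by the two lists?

Assign each item its position (1..6) in the first ordering, then rewrite the second ordering as that position sequence:
positions: 20→1, 23→2, 22→3, 16→4, 7→5, 5→6
second ordering as positions: [4, 1, 3, 2, 6, 5]
Discordant pairs = inversions in this position sequence.
4: 1, 3, 2 → 3
1: 0
3: 2 → 1
2: 0
6: 5 → 1
5: 0
Total: 3 + 0 + 1 + 0 + 1 + 0 = 5

Pairs: 5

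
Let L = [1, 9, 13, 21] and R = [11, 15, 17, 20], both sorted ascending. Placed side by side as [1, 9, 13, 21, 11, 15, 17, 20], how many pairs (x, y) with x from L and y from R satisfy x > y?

Cross-inversions: 5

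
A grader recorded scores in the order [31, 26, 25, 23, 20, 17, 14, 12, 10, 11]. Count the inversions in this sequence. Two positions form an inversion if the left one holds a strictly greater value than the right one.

Element-by-element contributions:
31 → 26, 25, 23, 20, 17, 14, 12, 10, 11 → 9
26 → 25, 23, 20, 17, 14, 12, 10, 11 → 8
25 → 23, 20, 17, 14, 12, 10, 11 → 7
23 → 20, 17, 14, 12, 10, 11 → 6
20 → 17, 14, 12, 10, 11 → 5
17 → 14, 12, 10, 11 → 4
14 → 12, 10, 11 → 3
12 → 10, 11 → 2
10 → none → 0
11 → none → 0
Sum: 9 + 8 + 7 + 6 + 5 + 4 + 3 + 2 + 0 + 0 = 44

44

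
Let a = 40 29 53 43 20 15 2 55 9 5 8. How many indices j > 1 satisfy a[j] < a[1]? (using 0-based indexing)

The element at index 1 is 29.
Elements after it: 53, 43, 20, 15, 2, 55, 9, 5, 8
Those smaller than 29: 20, 15, 2, 9, 5, 8

6 such elements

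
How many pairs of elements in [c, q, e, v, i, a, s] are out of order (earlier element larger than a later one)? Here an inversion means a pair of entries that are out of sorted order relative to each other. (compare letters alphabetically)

Inversions: 9

Listing every pair i<j with a[i]>a[j] (using 1-based positions):
(1,6): c > a
(2,3): q > e
(2,5): q > i
(2,6): q > a
(3,6): e > a
(4,5): v > i
(4,6): v > a
(4,7): v > s
(5,6): i > a
That's 9 pairs.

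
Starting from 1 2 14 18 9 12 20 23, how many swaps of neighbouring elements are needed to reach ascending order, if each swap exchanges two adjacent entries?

Each adjacent swap fixes exactly one inversion, so the minimum swap count equals the number of inversions.
Count inversions — for each element, later elements that are smaller:
1: none → 0
2: none → 0
14: 9, 12 → 2
18: 9, 12 → 2
9: none → 0
12: none → 0
20: none → 0
23: none → 0
Total inversions: 0 + 0 + 2 + 2 + 0 + 0 + 0 + 0 = 4

4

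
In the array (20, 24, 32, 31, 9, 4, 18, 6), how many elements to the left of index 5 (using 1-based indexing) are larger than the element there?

4

The element at index 5 is 9.
Elements before it: 20, 24, 32, 31
Those larger than 9: 20, 24, 32, 31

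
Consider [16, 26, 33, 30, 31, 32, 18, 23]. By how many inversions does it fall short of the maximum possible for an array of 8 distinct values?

Maximum inversions for 8 distinct elements is C(8, 2) = 8·7/2 = 28.
Current inversions — for each element, count later smaller elements:
16: 0
26: 2
33: 5
30: 2
31: 2
32: 2
18: 0
23: 0
Current total: 0 + 2 + 5 + 2 + 2 + 2 + 0 + 0 = 13
Shortfall: 28 − 13 = 15

15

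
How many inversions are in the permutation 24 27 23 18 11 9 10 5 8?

There are 33 out-of-order pairs.

Element-by-element contributions:
24 → 23, 18, 11, 9, 10, 5, 8 → 7
27 → 23, 18, 11, 9, 10, 5, 8 → 7
23 → 18, 11, 9, 10, 5, 8 → 6
18 → 11, 9, 10, 5, 8 → 5
11 → 9, 10, 5, 8 → 4
9 → 5, 8 → 2
10 → 5, 8 → 2
5 → none → 0
8 → none → 0
Sum: 7 + 7 + 6 + 5 + 4 + 2 + 2 + 0 + 0 = 33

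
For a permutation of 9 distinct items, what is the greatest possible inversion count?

Inversions: 36

A reversed (strictly descending) arrangement makes every pair an inversion, giving C(9, 2) inversions.
C(9, 2) = 9·8/2 = 36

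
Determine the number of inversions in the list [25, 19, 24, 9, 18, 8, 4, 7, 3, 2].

42

Sweep left to right; for each value list the smaller values that follow it:
25 → 19, 24, 9, 18, 8, 4, 7, 3, 2 → 9
19 → 9, 18, 8, 4, 7, 3, 2 → 7
24 → 9, 18, 8, 4, 7, 3, 2 → 7
9 → 8, 4, 7, 3, 2 → 5
18 → 8, 4, 7, 3, 2 → 5
8 → 4, 7, 3, 2 → 4
4 → 3, 2 → 2
7 → 3, 2 → 2
3 → 2 → 1
2 → none → 0
Sum: 9 + 7 + 7 + 5 + 5 + 4 + 2 + 2 + 1 + 0 = 42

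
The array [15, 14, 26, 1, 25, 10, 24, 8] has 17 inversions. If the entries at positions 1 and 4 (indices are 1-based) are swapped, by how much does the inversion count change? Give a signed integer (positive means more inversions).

-3

Positions 1 and 4 hold 15 and 1; after swapping, the array is [1, 14, 26, 15, 25, 10, 24, 8].
Count, for each position, how many later elements it exceeds:
1: 0
14: 2
26: 5
15: 2
25: 3
10: 1
24: 1
8: 0
Sum: 0 + 2 + 5 + 2 + 3 + 1 + 1 + 0 = 14
Change: 14 − 17 = -3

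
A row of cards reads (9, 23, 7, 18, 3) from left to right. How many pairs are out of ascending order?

Listing every pair i<j with a[i]>a[j] (using 1-based positions):
(1,3): 9 > 7
(1,5): 9 > 3
(2,3): 23 > 7
(2,4): 23 > 18
(2,5): 23 > 3
(3,5): 7 > 3
(4,5): 18 > 3
That's 7 pairs.

7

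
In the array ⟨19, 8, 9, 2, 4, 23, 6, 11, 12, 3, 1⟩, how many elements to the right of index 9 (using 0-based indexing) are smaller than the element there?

The element at index 9 is 3.
Elements after it: 1
Those smaller than 3: 1

1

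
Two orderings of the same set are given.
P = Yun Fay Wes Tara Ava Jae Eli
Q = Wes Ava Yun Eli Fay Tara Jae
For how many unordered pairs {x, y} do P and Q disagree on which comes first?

8 disagreeing pairs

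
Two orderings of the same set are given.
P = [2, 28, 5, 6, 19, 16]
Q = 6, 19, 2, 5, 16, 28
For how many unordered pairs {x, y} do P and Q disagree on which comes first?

Assign each item its position (1..6) in the first ordering, then rewrite the second ordering as that position sequence:
positions: 2→1, 28→2, 5→3, 6→4, 19→5, 16→6
second ordering as positions: [4, 5, 1, 3, 6, 2]
Discordant pairs = inversions in this position sequence.
4: 1, 3, 2 → 3
5: 1, 3, 2 → 3
1: 0
3: 2 → 1
6: 2 → 1
2: 0
Total: 3 + 3 + 0 + 1 + 1 + 0 = 8

8 disagreeing pairs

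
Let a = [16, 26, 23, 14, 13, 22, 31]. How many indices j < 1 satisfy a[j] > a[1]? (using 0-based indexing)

0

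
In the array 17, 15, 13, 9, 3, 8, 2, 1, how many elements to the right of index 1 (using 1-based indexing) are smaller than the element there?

7 such elements

The element at index 1 is 17.
Elements after it: 15, 13, 9, 3, 8, 2, 1
Those smaller than 17: 15, 13, 9, 3, 8, 2, 1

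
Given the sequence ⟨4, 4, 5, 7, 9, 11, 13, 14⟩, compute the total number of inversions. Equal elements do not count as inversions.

Element-by-element contributions:
4: 0
4: 0
5: 0
7: 0
9: 0
11: 0
13: 0
14: 0
Sum: 0 + 0 + 0 + 0 + 0 + 0 + 0 + 0 = 0

0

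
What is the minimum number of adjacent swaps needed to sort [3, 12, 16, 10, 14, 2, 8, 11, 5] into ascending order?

The minimum number of adjacent swaps to sort an array equals its inversion count, since every such swap removes exactly one inversion.
Count inversions — for each element, later elements that are smaller:
3: 2 → 1
12: 10, 2, 8, 11, 5 → 5
16: 10, 14, 2, 8, 11, 5 → 6
10: 2, 8, 5 → 3
14: 2, 8, 11, 5 → 4
2: none → 0
8: 5 → 1
11: 5 → 1
5: none → 0
Total inversions: 1 + 5 + 6 + 3 + 4 + 0 + 1 + 1 + 0 = 21

There are 21 swaps.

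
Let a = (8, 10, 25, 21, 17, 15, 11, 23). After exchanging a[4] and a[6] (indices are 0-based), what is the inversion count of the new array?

Positions 4 and 6 hold 17 and 11; after swapping, the array is [8, 10, 25, 21, 11, 15, 17, 23].
For each element, count later entries that are smaller:
8: 0
10: 0
25: 5
21: 3
11: 0
15: 0
17: 0
23: 0
Sum: 0 + 0 + 5 + 3 + 0 + 0 + 0 + 0 = 8

8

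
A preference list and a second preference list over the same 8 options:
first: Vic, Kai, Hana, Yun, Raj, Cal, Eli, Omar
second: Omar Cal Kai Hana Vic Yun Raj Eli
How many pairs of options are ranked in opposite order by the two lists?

Assign each item its position (1..8) in the first ordering, then rewrite the second ordering as that position sequence:
positions: Vic→1, Kai→2, Hana→3, Yun→4, Raj→5, Cal→6, Eli→7, Omar→8
second ordering as positions: [8, 6, 2, 3, 1, 4, 5, 7]
Discordant pairs = inversions in this position sequence.
8: 6, 2, 3, 1, 4, 5, 7 → 7
6: 2, 3, 1, 4, 5 → 5
2: 1 → 1
3: 1 → 1
1: 0
4: 0
5: 0
7: 0
Total: 7 + 5 + 1 + 1 + 0 + 0 + 0 + 0 = 14

14 pairs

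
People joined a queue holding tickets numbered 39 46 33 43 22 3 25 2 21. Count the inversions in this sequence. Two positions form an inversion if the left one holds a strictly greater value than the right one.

29

Sweep left to right; for each value list the smaller values that follow it:
39 → 33, 22, 3, 25, 2, 21 → 6
46 → 33, 43, 22, 3, 25, 2, 21 → 7
33 → 22, 3, 25, 2, 21 → 5
43 → 22, 3, 25, 2, 21 → 5
22 → 3, 2, 21 → 3
3 → 2 → 1
25 → 2, 21 → 2
2 → none → 0
21 → none → 0
Sum: 6 + 7 + 5 + 5 + 3 + 1 + 2 + 0 + 0 = 29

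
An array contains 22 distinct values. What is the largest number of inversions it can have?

The maximum occurs when the array is in strictly decreasing order: every one of the C(22, 2) pairs is inverted.
C(22, 2) = 22·21/2 = 231

231 inversions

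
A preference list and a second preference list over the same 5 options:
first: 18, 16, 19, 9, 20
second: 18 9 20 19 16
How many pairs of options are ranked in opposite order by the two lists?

Pairs: 5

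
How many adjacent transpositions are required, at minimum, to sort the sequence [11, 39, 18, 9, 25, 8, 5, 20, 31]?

The minimum number of adjacent swaps to sort an array equals its inversion count, since every such swap removes exactly one inversion.
Count inversions — for each element, later elements that are smaller:
11: 9, 8, 5 → 3
39: 18, 9, 25, 8, 5, 20, 31 → 7
18: 9, 8, 5 → 3
9: 8, 5 → 2
25: 8, 5, 20 → 3
8: 5 → 1
5: none → 0
20: none → 0
31: none → 0
Total inversions: 3 + 7 + 3 + 2 + 3 + 1 + 0 + 0 + 0 = 19

19 adjacent swaps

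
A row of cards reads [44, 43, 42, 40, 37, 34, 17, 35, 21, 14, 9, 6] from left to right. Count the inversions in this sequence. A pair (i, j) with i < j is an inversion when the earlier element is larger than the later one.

For each element, count later entries that are smaller:
44 → 43, 42, 40, 37, 34, 17, 35, 21, 14, 9, 6 → 11
43 → 42, 40, 37, 34, 17, 35, 21, 14, 9, 6 → 10
42 → 40, 37, 34, 17, 35, 21, 14, 9, 6 → 9
40 → 37, 34, 17, 35, 21, 14, 9, 6 → 8
37 → 34, 17, 35, 21, 14, 9, 6 → 7
34 → 17, 21, 14, 9, 6 → 5
17 → 14, 9, 6 → 3
35 → 21, 14, 9, 6 → 4
21 → 14, 9, 6 → 3
14 → 9, 6 → 2
9 → 6 → 1
6 → none → 0
Sum: 11 + 10 + 9 + 8 + 7 + 5 + 3 + 4 + 3 + 2 + 1 + 0 = 63

There are 63 out-of-order pairs.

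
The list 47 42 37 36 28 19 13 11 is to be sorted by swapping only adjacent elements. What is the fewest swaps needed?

28

The minimum number of adjacent swaps to sort an array equals its inversion count, since every such swap removes exactly one inversion.
Count inversions — for each element, later elements that are smaller:
47: 42, 37, 36, 28, 19, 13, 11 → 7
42: 37, 36, 28, 19, 13, 11 → 6
37: 36, 28, 19, 13, 11 → 5
36: 28, 19, 13, 11 → 4
28: 19, 13, 11 → 3
19: 13, 11 → 2
13: 11 → 1
11: none → 0
Total inversions: 7 + 6 + 5 + 4 + 3 + 2 + 1 + 0 = 28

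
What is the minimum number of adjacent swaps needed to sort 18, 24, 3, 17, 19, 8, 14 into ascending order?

13

Minimum adjacent swaps = number of inversions (each swap of adjacent out-of-order elements removes one inversion and no swap can remove more).
Count inversions — for each element, later elements that are smaller:
18: 3, 17, 8, 14 → 4
24: 3, 17, 19, 8, 14 → 5
3: none → 0
17: 8, 14 → 2
19: 8, 14 → 2
8: none → 0
14: none → 0
Total inversions: 4 + 5 + 0 + 2 + 2 + 0 + 0 = 13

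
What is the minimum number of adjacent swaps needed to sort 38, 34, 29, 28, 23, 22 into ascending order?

Each adjacent swap fixes exactly one inversion, so the minimum swap count equals the number of inversions.
Count inversions — for each element, later elements that are smaller:
38: 34, 29, 28, 23, 22 → 5
34: 29, 28, 23, 22 → 4
29: 28, 23, 22 → 3
28: 23, 22 → 2
23: 22 → 1
22: none → 0
Total inversions: 5 + 4 + 3 + 2 + 1 + 0 = 15

15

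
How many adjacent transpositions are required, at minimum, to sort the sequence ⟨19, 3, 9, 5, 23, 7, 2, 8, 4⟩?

22

The minimum number of adjacent swaps to sort an array equals its inversion count, since every such swap removes exactly one inversion.
Count inversions — for each element, later elements that are smaller:
19: 3, 9, 5, 7, 2, 8, 4 → 7
3: 2 → 1
9: 5, 7, 2, 8, 4 → 5
5: 2, 4 → 2
23: 7, 2, 8, 4 → 4
7: 2, 4 → 2
2: none → 0
8: 4 → 1
4: none → 0
Total inversions: 7 + 1 + 5 + 2 + 4 + 2 + 0 + 1 + 0 = 22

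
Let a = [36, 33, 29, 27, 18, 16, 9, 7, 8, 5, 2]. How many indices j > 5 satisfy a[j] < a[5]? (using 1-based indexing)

The element at index 5 is 18.
Elements after it: 16, 9, 7, 8, 5, 2
Those smaller than 18: 16, 9, 7, 8, 5, 2

6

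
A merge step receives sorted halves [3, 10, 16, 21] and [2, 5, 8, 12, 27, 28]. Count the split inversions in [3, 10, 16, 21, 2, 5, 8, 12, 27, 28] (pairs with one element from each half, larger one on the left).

There are 12 cross-inversions.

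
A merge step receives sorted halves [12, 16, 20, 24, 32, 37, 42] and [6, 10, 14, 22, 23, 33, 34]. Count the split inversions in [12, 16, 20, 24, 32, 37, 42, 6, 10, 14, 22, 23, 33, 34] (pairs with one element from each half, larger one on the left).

Take each right-half value and tally the left-half values above it:
r = 6: 12, 16, 20, 24, 32, 37, 42 → 7
r = 10: 12, 16, 20, 24, 32, 37, 42 → 7
r = 14: 16, 20, 24, 32, 37, 42 → 6
r = 22: 24, 32, 37, 42 → 4
r = 23: 24, 32, 37, 42 → 4
r = 33: 37, 42 → 2
r = 34: 37, 42 → 2
Cross-inversions: 7 + 7 + 6 + 4 + 4 + 2 + 2 = 32

32 split inversions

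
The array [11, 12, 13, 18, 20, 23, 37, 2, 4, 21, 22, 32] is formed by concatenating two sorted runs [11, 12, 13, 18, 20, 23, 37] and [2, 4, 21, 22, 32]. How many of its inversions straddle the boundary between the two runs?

Count, for every r in R, how many entries of L exceed r:
r = 2: 11, 12, 13, 18, 20, 23, 37 → 7
r = 4: 11, 12, 13, 18, 20, 23, 37 → 7
r = 21: 23, 37 → 2
r = 22: 23, 37 → 2
r = 32: 37 → 1
Cross-inversions: 7 + 7 + 2 + 2 + 1 = 19

19 split inversions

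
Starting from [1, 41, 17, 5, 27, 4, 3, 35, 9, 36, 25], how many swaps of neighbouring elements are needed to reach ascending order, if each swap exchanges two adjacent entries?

The minimum number of adjacent swaps to sort an array equals its inversion count, since every such swap removes exactly one inversion.
Count inversions — for each element, later elements that are smaller:
1: none → 0
41: 17, 5, 27, 4, 3, 35, 9, 36, 25 → 9
17: 5, 4, 3, 9 → 4
5: 4, 3 → 2
27: 4, 3, 9, 25 → 4
4: 3 → 1
3: none → 0
35: 9, 25 → 2
9: none → 0
36: 25 → 1
25: none → 0
Total inversions: 0 + 9 + 4 + 2 + 4 + 1 + 0 + 2 + 0 + 1 + 0 = 23

23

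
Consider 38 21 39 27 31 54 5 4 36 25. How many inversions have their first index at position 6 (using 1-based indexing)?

4

The element at index 6 is 54.
Elements after it: 5, 4, 36, 25
Those smaller than 54: 5, 4, 36, 25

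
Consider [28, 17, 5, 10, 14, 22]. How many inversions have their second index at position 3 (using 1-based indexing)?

The element at index 3 is 5.
Elements before it: 28, 17
Those larger than 5: 28, 17

2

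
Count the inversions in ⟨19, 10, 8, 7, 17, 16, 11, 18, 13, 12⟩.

22 out-of-order pairs

For each element, count later entries that are smaller:
19 → 10, 8, 7, 17, 16, 11, 18, 13, 12 → 9
10 → 8, 7 → 2
8 → 7 → 1
7 → none → 0
17 → 16, 11, 13, 12 → 4
16 → 11, 13, 12 → 3
11 → none → 0
18 → 13, 12 → 2
13 → 12 → 1
12 → none → 0
Sum: 9 + 2 + 1 + 0 + 4 + 3 + 0 + 2 + 1 + 0 = 22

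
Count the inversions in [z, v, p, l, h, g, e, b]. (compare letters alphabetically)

28 inversions

For each element, count later entries that are smaller:
z → v, p, l, h, g, e, b → 7
v → p, l, h, g, e, b → 6
p → l, h, g, e, b → 5
l → h, g, e, b → 4
h → g, e, b → 3
g → e, b → 2
e → b → 1
b → none → 0
Sum: 7 + 6 + 5 + 4 + 3 + 2 + 1 + 0 = 28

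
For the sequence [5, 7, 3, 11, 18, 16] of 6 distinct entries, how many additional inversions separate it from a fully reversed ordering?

12

Maximum inversions for 6 distinct elements is C(6, 2) = 6·5/2 = 15.
Current inversions — for each element, count later smaller elements:
5: 1
7: 1
3: 0
11: 0
18: 1
16: 0
Current total: 1 + 1 + 0 + 0 + 1 + 0 = 3
Shortfall: 15 − 3 = 12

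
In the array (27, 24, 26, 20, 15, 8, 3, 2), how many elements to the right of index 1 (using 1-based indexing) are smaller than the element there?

7

The element at index 1 is 27.
Elements after it: 24, 26, 20, 15, 8, 3, 2
Those smaller than 27: 24, 26, 20, 15, 8, 3, 2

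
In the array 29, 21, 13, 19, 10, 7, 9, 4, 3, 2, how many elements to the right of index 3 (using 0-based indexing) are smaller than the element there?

6 such elements

The element at index 3 is 19.
Elements after it: 10, 7, 9, 4, 3, 2
Those smaller than 19: 10, 7, 9, 4, 3, 2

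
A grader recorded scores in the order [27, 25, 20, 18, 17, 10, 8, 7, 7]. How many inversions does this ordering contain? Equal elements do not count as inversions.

35

Count, for each position, how many later elements it exceeds:
27 → 25, 20, 18, 17, 10, 8, 7, 7 → 8
25 → 20, 18, 17, 10, 8, 7, 7 → 7
20 → 18, 17, 10, 8, 7, 7 → 6
18 → 17, 10, 8, 7, 7 → 5
17 → 10, 8, 7, 7 → 4
10 → 8, 7, 7 → 3
8 → 7, 7 → 2
7 → none → 0
7 → none → 0
Sum: 8 + 7 + 6 + 5 + 4 + 3 + 2 + 0 + 0 = 35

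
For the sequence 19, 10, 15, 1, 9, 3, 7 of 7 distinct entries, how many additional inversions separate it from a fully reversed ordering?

Maximum inversions for 7 distinct elements is C(7, 2) = 7·6/2 = 21.
Current inversions — for each element, count later smaller elements:
19: 6
10: 4
15: 4
1: 0
9: 2
3: 0
7: 0
Current total: 6 + 4 + 4 + 0 + 2 + 0 + 0 = 16
Shortfall: 21 − 16 = 5

5 inversions short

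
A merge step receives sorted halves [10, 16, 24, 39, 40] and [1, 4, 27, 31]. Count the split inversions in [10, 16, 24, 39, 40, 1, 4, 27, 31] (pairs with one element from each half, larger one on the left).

Take each right-half value and tally the left-half values above it:
r = 1: 10, 16, 24, 39, 40 → 5
r = 4: 10, 16, 24, 39, 40 → 5
r = 27: 39, 40 → 2
r = 31: 39, 40 → 2
Cross-inversions: 5 + 5 + 2 + 2 = 14

14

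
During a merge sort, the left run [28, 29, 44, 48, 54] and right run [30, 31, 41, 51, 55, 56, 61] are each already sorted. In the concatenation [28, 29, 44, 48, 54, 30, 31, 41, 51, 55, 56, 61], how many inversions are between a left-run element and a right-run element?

Take each right-half value and tally the left-half values above it:
r = 30: 44, 48, 54 → 3
r = 31: 44, 48, 54 → 3
r = 41: 44, 48, 54 → 3
r = 51: 54 → 1
r = 55: none → 0
r = 56: none → 0
r = 61: none → 0
Cross-inversions: 3 + 3 + 3 + 1 + 0 + 0 + 0 = 10

10 split inversions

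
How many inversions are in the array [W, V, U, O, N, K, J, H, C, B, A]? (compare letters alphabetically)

55 inversions

Element-by-element contributions:
W → V, U, O, N, K, J, H, C, B, A → 10
V → U, O, N, K, J, H, C, B, A → 9
U → O, N, K, J, H, C, B, A → 8
O → N, K, J, H, C, B, A → 7
N → K, J, H, C, B, A → 6
K → J, H, C, B, A → 5
J → H, C, B, A → 4
H → C, B, A → 3
C → B, A → 2
B → A → 1
A → none → 0
Sum: 10 + 9 + 8 + 7 + 6 + 5 + 4 + 3 + 2 + 1 + 0 = 55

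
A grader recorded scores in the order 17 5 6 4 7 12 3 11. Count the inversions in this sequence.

15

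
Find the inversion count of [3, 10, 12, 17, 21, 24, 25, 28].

Element-by-element contributions:
3: 0
10: 0
12: 0
17: 0
21: 0
24: 0
25: 0
28: 0
Sum: 0 + 0 + 0 + 0 + 0 + 0 + 0 + 0 = 0

0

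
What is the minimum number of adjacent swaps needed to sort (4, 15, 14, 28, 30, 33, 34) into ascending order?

There is 1 swap.

Minimum adjacent swaps = number of inversions (each swap of adjacent out-of-order elements removes one inversion and no swap can remove more).
Count inversions — for each element, later elements that are smaller:
4: none → 0
15: 14 → 1
14: none → 0
28: none → 0
30: none → 0
33: none → 0
34: none → 0
Total inversions: 0 + 1 + 0 + 0 + 0 + 0 + 0 = 1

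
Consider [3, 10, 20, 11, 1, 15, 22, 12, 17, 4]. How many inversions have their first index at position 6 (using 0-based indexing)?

The element at index 6 is 22.
Elements after it: 12, 17, 4
Those smaller than 22: 12, 17, 4

3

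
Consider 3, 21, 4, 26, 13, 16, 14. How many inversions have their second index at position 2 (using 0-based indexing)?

1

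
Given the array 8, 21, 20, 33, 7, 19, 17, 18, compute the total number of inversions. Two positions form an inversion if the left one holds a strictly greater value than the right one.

16

Sweep left to right; for each value list the smaller values that follow it:
8: 1
21: 5
20: 4
33: 4
7: 0
19: 2
17: 0
18: 0
Sum: 1 + 5 + 4 + 4 + 0 + 2 + 0 + 0 = 16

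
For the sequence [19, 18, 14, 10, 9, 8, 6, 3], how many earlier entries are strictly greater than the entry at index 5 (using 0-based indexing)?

5 such elements

The element at index 5 is 8.
Elements before it: 19, 18, 14, 10, 9
Those larger than 8: 19, 18, 14, 10, 9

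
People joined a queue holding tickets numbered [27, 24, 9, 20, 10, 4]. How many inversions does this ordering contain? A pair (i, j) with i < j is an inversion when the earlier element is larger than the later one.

Out-of-order pairs: 13

For each element, count later entries that are smaller:
27 → 24, 9, 20, 10, 4 → 5
24 → 9, 20, 10, 4 → 4
9 → 4 → 1
20 → 10, 4 → 2
10 → 4 → 1
4 → none → 0
Sum: 5 + 4 + 1 + 2 + 1 + 0 = 13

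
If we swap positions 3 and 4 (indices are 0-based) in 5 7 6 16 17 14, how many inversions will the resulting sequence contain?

Positions 3 and 4 hold 16 and 17; after swapping, the array is [5, 7, 6, 17, 16, 14].
For each element, count later entries that are smaller:
5: 0
7: 1
6: 0
17: 2
16: 1
14: 0
Sum: 0 + 1 + 0 + 2 + 1 + 0 = 4

4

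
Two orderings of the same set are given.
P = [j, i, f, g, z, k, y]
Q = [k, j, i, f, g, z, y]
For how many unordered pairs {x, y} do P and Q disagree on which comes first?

Assign each item its position (1..7) in the first ordering, then rewrite the second ordering as that position sequence:
positions: j→1, i→2, f→3, g→4, z→5, k→6, y→7
second ordering as positions: [6, 1, 2, 3, 4, 5, 7]
Discordant pairs = inversions in this position sequence.
6: 1, 2, 3, 4, 5 → 5
1: 0
2: 0
3: 0
4: 0
5: 0
7: 0
Total: 5 + 0 + 0 + 0 + 0 + 0 + 0 = 5

5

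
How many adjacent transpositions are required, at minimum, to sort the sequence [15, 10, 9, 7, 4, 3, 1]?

There are 21 adjacent swaps.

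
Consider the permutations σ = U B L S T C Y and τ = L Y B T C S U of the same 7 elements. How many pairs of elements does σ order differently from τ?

13

Assign each item its position (1..7) in the first ordering, then rewrite the second ordering as that position sequence:
positions: U→1, B→2, L→3, S→4, T→5, C→6, Y→7
second ordering as positions: [3, 7, 2, 5, 6, 4, 1]
Discordant pairs = inversions in this position sequence.
3: 2, 1 → 2
7: 2, 5, 6, 4, 1 → 5
2: 1 → 1
5: 4, 1 → 2
6: 4, 1 → 2
4: 1 → 1
1: 0
Total: 2 + 5 + 1 + 2 + 2 + 1 + 0 = 13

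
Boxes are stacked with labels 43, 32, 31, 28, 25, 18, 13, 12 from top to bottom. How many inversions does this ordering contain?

Out-of-order pairs: 28

Count, for each position, how many later elements it exceeds:
43 → 32, 31, 28, 25, 18, 13, 12 → 7
32 → 31, 28, 25, 18, 13, 12 → 6
31 → 28, 25, 18, 13, 12 → 5
28 → 25, 18, 13, 12 → 4
25 → 18, 13, 12 → 3
18 → 13, 12 → 2
13 → 12 → 1
12 → none → 0
Sum: 7 + 6 + 5 + 4 + 3 + 2 + 1 + 0 = 28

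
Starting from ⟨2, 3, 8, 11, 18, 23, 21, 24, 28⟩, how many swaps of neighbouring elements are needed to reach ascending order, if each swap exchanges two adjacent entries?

1 swap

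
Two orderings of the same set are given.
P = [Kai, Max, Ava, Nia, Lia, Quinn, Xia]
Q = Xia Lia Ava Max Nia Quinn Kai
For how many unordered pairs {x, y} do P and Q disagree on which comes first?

Assign each item its position (1..7) in the first ordering, then rewrite the second ordering as that position sequence:
positions: Kai→1, Max→2, Ava→3, Nia→4, Lia→5, Quinn→6, Xia→7
second ordering as positions: [7, 5, 3, 2, 4, 6, 1]
Discordant pairs = inversions in this position sequence.
7: 5, 3, 2, 4, 6, 1 → 6
5: 3, 2, 4, 1 → 4
3: 2, 1 → 2
2: 1 → 1
4: 1 → 1
6: 1 → 1
1: 0
Total: 6 + 4 + 2 + 1 + 1 + 1 + 0 = 15

15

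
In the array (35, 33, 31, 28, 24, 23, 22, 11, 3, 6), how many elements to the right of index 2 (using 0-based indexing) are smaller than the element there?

The element at index 2 is 31.
Elements after it: 28, 24, 23, 22, 11, 3, 6
Those smaller than 31: 28, 24, 23, 22, 11, 3, 6

7 such elements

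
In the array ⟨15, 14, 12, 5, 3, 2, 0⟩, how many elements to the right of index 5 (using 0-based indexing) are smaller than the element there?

1 such element

The element at index 5 is 2.
Elements after it: 0
Those smaller than 2: 0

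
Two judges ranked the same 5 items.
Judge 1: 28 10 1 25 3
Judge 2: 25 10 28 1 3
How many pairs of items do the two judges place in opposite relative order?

Assign each item its position (1..5) in the first ordering, then rewrite the second ordering as that position sequence:
positions: 28→1, 10→2, 1→3, 25→4, 3→5
second ordering as positions: [4, 2, 1, 3, 5]
Discordant pairs = inversions in this position sequence.
4: 2, 1, 3 → 3
2: 1 → 1
1: 0
3: 0
5: 0
Total: 3 + 1 + 0 + 0 + 0 = 4

4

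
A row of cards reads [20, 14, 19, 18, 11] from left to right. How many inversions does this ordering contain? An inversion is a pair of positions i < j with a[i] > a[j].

Sweep left to right; for each value list the smaller values that follow it:
20: 4
14: 1
19: 2
18: 1
11: 0
Sum: 4 + 1 + 2 + 1 + 0 = 8

8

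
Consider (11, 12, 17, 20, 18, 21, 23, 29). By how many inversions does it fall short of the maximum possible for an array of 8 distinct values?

27 inversions short

Maximum inversions for 8 distinct elements is C(8, 2) = 8·7/2 = 28.
Current inversions — for each element, count later smaller elements:
11: 0
12: 0
17: 0
20: 1
18: 0
21: 0
23: 0
29: 0
Current total: 0 + 0 + 0 + 1 + 0 + 0 + 0 + 0 = 1
Shortfall: 28 − 1 = 27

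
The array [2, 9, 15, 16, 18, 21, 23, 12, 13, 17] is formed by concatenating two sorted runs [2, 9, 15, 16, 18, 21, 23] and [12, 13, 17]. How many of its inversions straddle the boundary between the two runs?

Split inversions: 13

Count, for every r in R, how many entries of L exceed r:
r = 12: 15, 16, 18, 21, 23 → 5
r = 13: 15, 16, 18, 21, 23 → 5
r = 17: 18, 21, 23 → 3
Cross-inversions: 5 + 5 + 3 = 13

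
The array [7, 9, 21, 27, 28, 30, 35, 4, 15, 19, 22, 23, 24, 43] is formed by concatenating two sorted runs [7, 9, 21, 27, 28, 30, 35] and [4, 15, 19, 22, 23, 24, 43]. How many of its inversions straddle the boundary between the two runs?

For each element r of the right run, count left-run elements greater than r:
r = 4: 7, 9, 21, 27, 28, 30, 35 → 7
r = 15: 21, 27, 28, 30, 35 → 5
r = 19: 21, 27, 28, 30, 35 → 5
r = 22: 27, 28, 30, 35 → 4
r = 23: 27, 28, 30, 35 → 4
r = 24: 27, 28, 30, 35 → 4
r = 43: none → 0
Cross-inversions: 7 + 5 + 5 + 4 + 4 + 4 + 0 = 29

29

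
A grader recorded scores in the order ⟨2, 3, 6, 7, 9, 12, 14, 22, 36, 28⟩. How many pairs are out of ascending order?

1 inversion

Element-by-element contributions:
2: 0
3: 0
6: 0
7: 0
9: 0
12: 0
14: 0
22: 0
36: 1
28: 0
Sum: 0 + 0 + 0 + 0 + 0 + 0 + 0 + 0 + 1 + 0 = 1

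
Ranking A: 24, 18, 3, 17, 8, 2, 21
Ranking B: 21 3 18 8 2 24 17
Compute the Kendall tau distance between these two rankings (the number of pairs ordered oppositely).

Assign each item its position (1..7) in the first ordering, then rewrite the second ordering as that position sequence:
positions: 24→1, 18→2, 3→3, 17→4, 8→5, 2→6, 21→7
second ordering as positions: [7, 3, 2, 5, 6, 1, 4]
Discordant pairs = inversions in this position sequence.
7: 3, 2, 5, 6, 1, 4 → 6
3: 2, 1 → 2
2: 1 → 1
5: 1, 4 → 2
6: 1, 4 → 2
1: 0
4: 0
Total: 6 + 2 + 1 + 2 + 2 + 0 + 0 = 13

13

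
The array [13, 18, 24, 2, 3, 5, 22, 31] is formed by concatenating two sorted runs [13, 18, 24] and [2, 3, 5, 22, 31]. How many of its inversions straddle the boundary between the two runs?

10

Take each right-half value and tally the left-half values above it:
r = 2: 13, 18, 24 → 3
r = 3: 13, 18, 24 → 3
r = 5: 13, 18, 24 → 3
r = 22: 24 → 1
r = 31: none → 0
Cross-inversions: 3 + 3 + 3 + 1 + 0 = 10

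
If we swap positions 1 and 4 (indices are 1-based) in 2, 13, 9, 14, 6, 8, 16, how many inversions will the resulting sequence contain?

12

Positions 1 and 4 hold 2 and 14; after swapping, the array is [14, 13, 9, 2, 6, 8, 16].
Count, for each position, how many later elements it exceeds:
14: 5
13: 4
9: 3
2: 0
6: 0
8: 0
16: 0
Sum: 5 + 4 + 3 + 0 + 0 + 0 + 0 = 12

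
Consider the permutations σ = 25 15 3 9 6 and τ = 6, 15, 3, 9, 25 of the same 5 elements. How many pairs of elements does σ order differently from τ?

Assign each item its position (1..5) in the first ordering, then rewrite the second ordering as that position sequence:
positions: 25→1, 15→2, 3→3, 9→4, 6→5
second ordering as positions: [5, 2, 3, 4, 1]
Discordant pairs = inversions in this position sequence.
5: 2, 3, 4, 1 → 4
2: 1 → 1
3: 1 → 1
4: 1 → 1
1: 0
Total: 4 + 1 + 1 + 1 + 0 = 7

7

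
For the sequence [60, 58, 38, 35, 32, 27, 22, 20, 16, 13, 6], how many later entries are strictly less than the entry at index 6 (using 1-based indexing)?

The element at index 6 is 27.
Elements after it: 22, 20, 16, 13, 6
Those smaller than 27: 22, 20, 16, 13, 6

5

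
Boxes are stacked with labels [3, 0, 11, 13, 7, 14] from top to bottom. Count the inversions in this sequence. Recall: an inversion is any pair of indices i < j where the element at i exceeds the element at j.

Inversion pairs (indices are 0-based):
(0,1): 3 > 0
(2,4): 11 > 7
(3,4): 13 > 7
That's 3 pairs.

3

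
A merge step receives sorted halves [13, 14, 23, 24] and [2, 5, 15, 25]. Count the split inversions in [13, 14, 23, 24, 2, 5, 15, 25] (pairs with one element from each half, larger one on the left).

Count, for every r in R, how many entries of L exceed r:
r = 2: 13, 14, 23, 24 → 4
r = 5: 13, 14, 23, 24 → 4
r = 15: 23, 24 → 2
r = 25: none → 0
Cross-inversions: 4 + 4 + 2 + 0 = 10

10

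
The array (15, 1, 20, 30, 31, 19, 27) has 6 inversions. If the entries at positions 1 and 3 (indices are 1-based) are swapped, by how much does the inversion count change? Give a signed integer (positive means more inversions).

+1

Positions 1 and 3 hold 15 and 20; after swapping, the array is [20, 1, 15, 30, 31, 19, 27].
For each element, count later entries that are smaller:
20 → 1, 15, 19 → 3
1 → none → 0
15 → none → 0
30 → 19, 27 → 2
31 → 19, 27 → 2
19 → none → 0
27 → none → 0
Sum: 3 + 0 + 0 + 2 + 2 + 0 + 0 = 7
Change: 7 − 6 = +1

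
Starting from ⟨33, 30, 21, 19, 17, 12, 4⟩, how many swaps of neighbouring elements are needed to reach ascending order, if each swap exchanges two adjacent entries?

21

The minimum number of adjacent swaps to sort an array equals its inversion count, since every such swap removes exactly one inversion.
Count inversions — for each element, later elements that are smaller:
33: 30, 21, 19, 17, 12, 4 → 6
30: 21, 19, 17, 12, 4 → 5
21: 19, 17, 12, 4 → 4
19: 17, 12, 4 → 3
17: 12, 4 → 2
12: 4 → 1
4: none → 0
Total inversions: 6 + 5 + 4 + 3 + 2 + 1 + 0 = 21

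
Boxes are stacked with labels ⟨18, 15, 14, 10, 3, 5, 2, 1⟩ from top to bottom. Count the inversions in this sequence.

For each element, count later entries that are smaller:
18: 7
15: 6
14: 5
10: 4
3: 2
5: 2
2: 1
1: 0
Sum: 7 + 6 + 5 + 4 + 2 + 2 + 1 + 0 = 27

27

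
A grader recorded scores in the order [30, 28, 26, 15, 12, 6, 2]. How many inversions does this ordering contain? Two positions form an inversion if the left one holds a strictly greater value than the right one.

Count, for each position, how many later elements it exceeds:
30 → 28, 26, 15, 12, 6, 2 → 6
28 → 26, 15, 12, 6, 2 → 5
26 → 15, 12, 6, 2 → 4
15 → 12, 6, 2 → 3
12 → 6, 2 → 2
6 → 2 → 1
2 → none → 0
Sum: 6 + 5 + 4 + 3 + 2 + 1 + 0 = 21

21 inversions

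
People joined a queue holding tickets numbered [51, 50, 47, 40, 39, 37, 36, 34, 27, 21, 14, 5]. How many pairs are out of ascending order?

For each element, count later entries that are smaller:
51 → 50, 47, 40, 39, 37, 36, 34, 27, 21, 14, 5 → 11
50 → 47, 40, 39, 37, 36, 34, 27, 21, 14, 5 → 10
47 → 40, 39, 37, 36, 34, 27, 21, 14, 5 → 9
40 → 39, 37, 36, 34, 27, 21, 14, 5 → 8
39 → 37, 36, 34, 27, 21, 14, 5 → 7
37 → 36, 34, 27, 21, 14, 5 → 6
36 → 34, 27, 21, 14, 5 → 5
34 → 27, 21, 14, 5 → 4
27 → 21, 14, 5 → 3
21 → 14, 5 → 2
14 → 5 → 1
5 → none → 0
Sum: 11 + 10 + 9 + 8 + 7 + 6 + 5 + 4 + 3 + 2 + 1 + 0 = 66

66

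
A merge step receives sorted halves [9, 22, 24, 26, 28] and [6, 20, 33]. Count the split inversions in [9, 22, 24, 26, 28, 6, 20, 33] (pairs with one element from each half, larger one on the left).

Take each right-half value and tally the left-half values above it:
r = 6: 9, 22, 24, 26, 28 → 5
r = 20: 22, 24, 26, 28 → 4
r = 33: none → 0
Cross-inversions: 5 + 4 + 0 = 9

9 split inversions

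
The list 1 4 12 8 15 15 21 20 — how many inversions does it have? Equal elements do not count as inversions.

Inversions: 2

Element-by-element contributions:
1 → none → 0
4 → none → 0
12 → 8 → 1
8 → none → 0
15 → none → 0
15 → none → 0
21 → 20 → 1
20 → none → 0
Sum: 0 + 0 + 1 + 0 + 0 + 0 + 1 + 0 = 2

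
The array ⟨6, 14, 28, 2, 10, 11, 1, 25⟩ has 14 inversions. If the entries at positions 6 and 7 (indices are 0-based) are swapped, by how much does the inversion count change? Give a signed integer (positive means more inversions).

+1

Positions 6 and 7 hold 1 and 25; after swapping, the array is [6, 14, 28, 2, 10, 11, 25, 1].
Sweep left to right; for each value list the smaller values that follow it:
6 → 2, 1 → 2
14 → 2, 10, 11, 1 → 4
28 → 2, 10, 11, 25, 1 → 5
2 → 1 → 1
10 → 1 → 1
11 → 1 → 1
25 → 1 → 1
1 → none → 0
Sum: 2 + 4 + 5 + 1 + 1 + 1 + 1 + 0 = 15
Change: 15 − 14 = +1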